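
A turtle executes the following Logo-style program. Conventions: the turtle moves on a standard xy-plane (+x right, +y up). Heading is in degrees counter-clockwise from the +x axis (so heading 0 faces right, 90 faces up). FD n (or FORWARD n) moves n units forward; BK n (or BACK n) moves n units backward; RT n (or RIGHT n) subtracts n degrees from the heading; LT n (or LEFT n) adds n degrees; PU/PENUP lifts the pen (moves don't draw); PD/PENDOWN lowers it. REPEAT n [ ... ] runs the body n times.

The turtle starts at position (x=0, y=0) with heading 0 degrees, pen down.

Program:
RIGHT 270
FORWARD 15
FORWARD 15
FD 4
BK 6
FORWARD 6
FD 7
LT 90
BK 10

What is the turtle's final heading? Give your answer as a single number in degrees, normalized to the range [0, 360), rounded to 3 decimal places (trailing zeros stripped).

Answer: 180

Derivation:
Executing turtle program step by step:
Start: pos=(0,0), heading=0, pen down
RT 270: heading 0 -> 90
FD 15: (0,0) -> (0,15) [heading=90, draw]
FD 15: (0,15) -> (0,30) [heading=90, draw]
FD 4: (0,30) -> (0,34) [heading=90, draw]
BK 6: (0,34) -> (0,28) [heading=90, draw]
FD 6: (0,28) -> (0,34) [heading=90, draw]
FD 7: (0,34) -> (0,41) [heading=90, draw]
LT 90: heading 90 -> 180
BK 10: (0,41) -> (10,41) [heading=180, draw]
Final: pos=(10,41), heading=180, 7 segment(s) drawn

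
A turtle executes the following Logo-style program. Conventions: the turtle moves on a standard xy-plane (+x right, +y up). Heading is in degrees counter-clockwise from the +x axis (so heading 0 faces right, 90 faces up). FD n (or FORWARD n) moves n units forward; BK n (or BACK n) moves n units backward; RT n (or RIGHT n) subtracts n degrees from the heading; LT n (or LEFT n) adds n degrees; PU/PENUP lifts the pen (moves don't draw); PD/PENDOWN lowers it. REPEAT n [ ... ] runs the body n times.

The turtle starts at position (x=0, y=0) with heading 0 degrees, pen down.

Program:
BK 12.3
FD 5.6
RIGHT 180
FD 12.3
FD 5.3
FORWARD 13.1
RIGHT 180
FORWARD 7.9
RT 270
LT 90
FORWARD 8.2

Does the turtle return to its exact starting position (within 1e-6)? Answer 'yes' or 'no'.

Answer: no

Derivation:
Executing turtle program step by step:
Start: pos=(0,0), heading=0, pen down
BK 12.3: (0,0) -> (-12.3,0) [heading=0, draw]
FD 5.6: (-12.3,0) -> (-6.7,0) [heading=0, draw]
RT 180: heading 0 -> 180
FD 12.3: (-6.7,0) -> (-19,0) [heading=180, draw]
FD 5.3: (-19,0) -> (-24.3,0) [heading=180, draw]
FD 13.1: (-24.3,0) -> (-37.4,0) [heading=180, draw]
RT 180: heading 180 -> 0
FD 7.9: (-37.4,0) -> (-29.5,0) [heading=0, draw]
RT 270: heading 0 -> 90
LT 90: heading 90 -> 180
FD 8.2: (-29.5,0) -> (-37.7,0) [heading=180, draw]
Final: pos=(-37.7,0), heading=180, 7 segment(s) drawn

Start position: (0, 0)
Final position: (-37.7, 0)
Distance = 37.7; >= 1e-6 -> NOT closed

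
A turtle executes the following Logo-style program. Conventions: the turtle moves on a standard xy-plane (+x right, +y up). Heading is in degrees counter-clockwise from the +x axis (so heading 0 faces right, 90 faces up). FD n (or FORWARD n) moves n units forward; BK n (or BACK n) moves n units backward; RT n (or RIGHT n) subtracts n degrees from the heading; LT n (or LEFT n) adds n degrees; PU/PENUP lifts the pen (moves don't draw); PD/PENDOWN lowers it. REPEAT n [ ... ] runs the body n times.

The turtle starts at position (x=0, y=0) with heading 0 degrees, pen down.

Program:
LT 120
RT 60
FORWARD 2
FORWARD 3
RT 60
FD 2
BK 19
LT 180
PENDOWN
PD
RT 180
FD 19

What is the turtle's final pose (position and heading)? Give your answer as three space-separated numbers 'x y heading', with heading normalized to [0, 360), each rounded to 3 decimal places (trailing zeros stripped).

Answer: 4.5 4.33 0

Derivation:
Executing turtle program step by step:
Start: pos=(0,0), heading=0, pen down
LT 120: heading 0 -> 120
RT 60: heading 120 -> 60
FD 2: (0,0) -> (1,1.732) [heading=60, draw]
FD 3: (1,1.732) -> (2.5,4.33) [heading=60, draw]
RT 60: heading 60 -> 0
FD 2: (2.5,4.33) -> (4.5,4.33) [heading=0, draw]
BK 19: (4.5,4.33) -> (-14.5,4.33) [heading=0, draw]
LT 180: heading 0 -> 180
PD: pen down
PD: pen down
RT 180: heading 180 -> 0
FD 19: (-14.5,4.33) -> (4.5,4.33) [heading=0, draw]
Final: pos=(4.5,4.33), heading=0, 5 segment(s) drawn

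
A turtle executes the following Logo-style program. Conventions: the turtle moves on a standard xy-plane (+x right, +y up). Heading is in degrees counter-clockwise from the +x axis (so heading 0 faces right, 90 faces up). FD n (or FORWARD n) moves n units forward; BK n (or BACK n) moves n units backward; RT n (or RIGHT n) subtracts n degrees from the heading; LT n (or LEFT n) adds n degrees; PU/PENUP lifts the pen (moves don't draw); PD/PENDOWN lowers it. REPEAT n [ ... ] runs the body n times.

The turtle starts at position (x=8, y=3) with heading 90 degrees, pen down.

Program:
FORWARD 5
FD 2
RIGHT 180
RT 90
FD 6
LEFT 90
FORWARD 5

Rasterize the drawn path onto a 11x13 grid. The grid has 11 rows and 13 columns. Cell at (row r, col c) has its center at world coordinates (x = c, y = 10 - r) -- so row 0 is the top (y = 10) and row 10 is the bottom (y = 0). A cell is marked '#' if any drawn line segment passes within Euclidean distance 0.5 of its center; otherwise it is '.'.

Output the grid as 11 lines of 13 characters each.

Segment 0: (8,3) -> (8,8)
Segment 1: (8,8) -> (8,10)
Segment 2: (8,10) -> (2,10)
Segment 3: (2,10) -> (2,5)

Answer: ..#######....
..#.....#....
..#.....#....
..#.....#....
..#.....#....
..#.....#....
........#....
........#....
.............
.............
.............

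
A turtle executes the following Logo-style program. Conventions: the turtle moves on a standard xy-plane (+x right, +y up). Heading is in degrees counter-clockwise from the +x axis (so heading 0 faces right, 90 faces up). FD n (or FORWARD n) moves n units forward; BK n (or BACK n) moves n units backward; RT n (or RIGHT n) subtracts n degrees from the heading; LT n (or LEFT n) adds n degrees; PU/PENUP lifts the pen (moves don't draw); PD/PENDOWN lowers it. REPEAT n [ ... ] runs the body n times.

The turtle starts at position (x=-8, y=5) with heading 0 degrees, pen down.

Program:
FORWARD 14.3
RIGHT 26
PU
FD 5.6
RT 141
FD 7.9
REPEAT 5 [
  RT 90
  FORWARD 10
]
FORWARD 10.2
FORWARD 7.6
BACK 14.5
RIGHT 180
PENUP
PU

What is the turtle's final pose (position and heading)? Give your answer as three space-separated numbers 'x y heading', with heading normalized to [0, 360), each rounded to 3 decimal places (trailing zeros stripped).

Executing turtle program step by step:
Start: pos=(-8,5), heading=0, pen down
FD 14.3: (-8,5) -> (6.3,5) [heading=0, draw]
RT 26: heading 0 -> 334
PU: pen up
FD 5.6: (6.3,5) -> (11.333,2.545) [heading=334, move]
RT 141: heading 334 -> 193
FD 7.9: (11.333,2.545) -> (3.636,0.768) [heading=193, move]
REPEAT 5 [
  -- iteration 1/5 --
  RT 90: heading 193 -> 103
  FD 10: (3.636,0.768) -> (1.386,10.512) [heading=103, move]
  -- iteration 2/5 --
  RT 90: heading 103 -> 13
  FD 10: (1.386,10.512) -> (11.13,12.761) [heading=13, move]
  -- iteration 3/5 --
  RT 90: heading 13 -> 283
  FD 10: (11.13,12.761) -> (13.379,3.018) [heading=283, move]
  -- iteration 4/5 --
  RT 90: heading 283 -> 193
  FD 10: (13.379,3.018) -> (3.636,0.768) [heading=193, move]
  -- iteration 5/5 --
  RT 90: heading 193 -> 103
  FD 10: (3.636,0.768) -> (1.386,10.512) [heading=103, move]
]
FD 10.2: (1.386,10.512) -> (-0.908,20.45) [heading=103, move]
FD 7.6: (-0.908,20.45) -> (-2.618,27.855) [heading=103, move]
BK 14.5: (-2.618,27.855) -> (0.644,13.727) [heading=103, move]
RT 180: heading 103 -> 283
PU: pen up
PU: pen up
Final: pos=(0.644,13.727), heading=283, 1 segment(s) drawn

Answer: 0.644 13.727 283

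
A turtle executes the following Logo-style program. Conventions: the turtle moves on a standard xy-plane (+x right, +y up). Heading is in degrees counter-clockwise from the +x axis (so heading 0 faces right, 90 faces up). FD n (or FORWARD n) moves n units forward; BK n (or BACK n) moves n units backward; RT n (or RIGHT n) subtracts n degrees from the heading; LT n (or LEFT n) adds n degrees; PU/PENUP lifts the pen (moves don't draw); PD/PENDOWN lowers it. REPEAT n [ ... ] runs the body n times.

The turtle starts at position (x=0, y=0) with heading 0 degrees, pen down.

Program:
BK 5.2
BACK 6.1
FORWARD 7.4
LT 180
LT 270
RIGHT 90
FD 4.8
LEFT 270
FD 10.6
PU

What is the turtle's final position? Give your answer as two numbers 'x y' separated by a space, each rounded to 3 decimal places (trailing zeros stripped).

Executing turtle program step by step:
Start: pos=(0,0), heading=0, pen down
BK 5.2: (0,0) -> (-5.2,0) [heading=0, draw]
BK 6.1: (-5.2,0) -> (-11.3,0) [heading=0, draw]
FD 7.4: (-11.3,0) -> (-3.9,0) [heading=0, draw]
LT 180: heading 0 -> 180
LT 270: heading 180 -> 90
RT 90: heading 90 -> 0
FD 4.8: (-3.9,0) -> (0.9,0) [heading=0, draw]
LT 270: heading 0 -> 270
FD 10.6: (0.9,0) -> (0.9,-10.6) [heading=270, draw]
PU: pen up
Final: pos=(0.9,-10.6), heading=270, 5 segment(s) drawn

Answer: 0.9 -10.6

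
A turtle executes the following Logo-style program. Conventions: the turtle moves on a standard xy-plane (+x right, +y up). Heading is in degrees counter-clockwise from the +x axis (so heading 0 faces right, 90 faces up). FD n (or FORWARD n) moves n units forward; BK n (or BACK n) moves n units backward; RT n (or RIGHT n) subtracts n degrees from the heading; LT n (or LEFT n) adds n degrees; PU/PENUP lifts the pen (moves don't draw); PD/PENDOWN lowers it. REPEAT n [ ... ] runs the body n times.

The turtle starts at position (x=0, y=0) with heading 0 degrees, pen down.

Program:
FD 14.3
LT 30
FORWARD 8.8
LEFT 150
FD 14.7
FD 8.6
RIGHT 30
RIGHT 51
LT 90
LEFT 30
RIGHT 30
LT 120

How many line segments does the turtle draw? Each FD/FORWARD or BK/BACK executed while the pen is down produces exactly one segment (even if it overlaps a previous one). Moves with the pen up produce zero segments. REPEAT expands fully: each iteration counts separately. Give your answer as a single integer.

Executing turtle program step by step:
Start: pos=(0,0), heading=0, pen down
FD 14.3: (0,0) -> (14.3,0) [heading=0, draw]
LT 30: heading 0 -> 30
FD 8.8: (14.3,0) -> (21.921,4.4) [heading=30, draw]
LT 150: heading 30 -> 180
FD 14.7: (21.921,4.4) -> (7.221,4.4) [heading=180, draw]
FD 8.6: (7.221,4.4) -> (-1.379,4.4) [heading=180, draw]
RT 30: heading 180 -> 150
RT 51: heading 150 -> 99
LT 90: heading 99 -> 189
LT 30: heading 189 -> 219
RT 30: heading 219 -> 189
LT 120: heading 189 -> 309
Final: pos=(-1.379,4.4), heading=309, 4 segment(s) drawn
Segments drawn: 4

Answer: 4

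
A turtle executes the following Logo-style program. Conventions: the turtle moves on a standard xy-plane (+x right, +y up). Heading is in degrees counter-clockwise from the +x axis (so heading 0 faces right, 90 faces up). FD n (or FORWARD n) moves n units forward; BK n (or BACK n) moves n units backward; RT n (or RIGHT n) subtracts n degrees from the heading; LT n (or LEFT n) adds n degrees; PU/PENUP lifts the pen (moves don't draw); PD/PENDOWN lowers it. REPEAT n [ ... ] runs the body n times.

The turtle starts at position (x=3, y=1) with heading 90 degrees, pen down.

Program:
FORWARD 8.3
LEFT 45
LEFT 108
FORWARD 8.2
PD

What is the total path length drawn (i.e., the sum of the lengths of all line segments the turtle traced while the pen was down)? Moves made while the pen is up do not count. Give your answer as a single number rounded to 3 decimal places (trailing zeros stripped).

Answer: 16.5

Derivation:
Executing turtle program step by step:
Start: pos=(3,1), heading=90, pen down
FD 8.3: (3,1) -> (3,9.3) [heading=90, draw]
LT 45: heading 90 -> 135
LT 108: heading 135 -> 243
FD 8.2: (3,9.3) -> (-0.723,1.994) [heading=243, draw]
PD: pen down
Final: pos=(-0.723,1.994), heading=243, 2 segment(s) drawn

Segment lengths:
  seg 1: (3,1) -> (3,9.3), length = 8.3
  seg 2: (3,9.3) -> (-0.723,1.994), length = 8.2
Total = 16.5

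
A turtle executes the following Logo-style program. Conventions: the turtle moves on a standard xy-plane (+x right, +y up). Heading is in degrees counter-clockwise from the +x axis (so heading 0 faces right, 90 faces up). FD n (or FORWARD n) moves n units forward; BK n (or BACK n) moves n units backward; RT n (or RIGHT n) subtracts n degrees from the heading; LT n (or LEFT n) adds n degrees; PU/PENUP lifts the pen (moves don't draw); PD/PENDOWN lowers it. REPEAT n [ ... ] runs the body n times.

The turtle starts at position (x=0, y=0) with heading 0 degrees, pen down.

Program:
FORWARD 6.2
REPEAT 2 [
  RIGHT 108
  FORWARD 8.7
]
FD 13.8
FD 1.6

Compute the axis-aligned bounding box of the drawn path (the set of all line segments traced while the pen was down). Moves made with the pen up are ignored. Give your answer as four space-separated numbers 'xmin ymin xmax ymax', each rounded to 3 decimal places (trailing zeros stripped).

Answer: -15.986 -8.274 6.2 5.891

Derivation:
Executing turtle program step by step:
Start: pos=(0,0), heading=0, pen down
FD 6.2: (0,0) -> (6.2,0) [heading=0, draw]
REPEAT 2 [
  -- iteration 1/2 --
  RT 108: heading 0 -> 252
  FD 8.7: (6.2,0) -> (3.512,-8.274) [heading=252, draw]
  -- iteration 2/2 --
  RT 108: heading 252 -> 144
  FD 8.7: (3.512,-8.274) -> (-3.527,-3.16) [heading=144, draw]
]
FD 13.8: (-3.527,-3.16) -> (-14.691,4.951) [heading=144, draw]
FD 1.6: (-14.691,4.951) -> (-15.986,5.891) [heading=144, draw]
Final: pos=(-15.986,5.891), heading=144, 5 segment(s) drawn

Segment endpoints: x in {-15.986, -14.691, -3.527, 0, 3.512, 6.2}, y in {-8.274, -3.16, 0, 4.951, 5.891}
xmin=-15.986, ymin=-8.274, xmax=6.2, ymax=5.891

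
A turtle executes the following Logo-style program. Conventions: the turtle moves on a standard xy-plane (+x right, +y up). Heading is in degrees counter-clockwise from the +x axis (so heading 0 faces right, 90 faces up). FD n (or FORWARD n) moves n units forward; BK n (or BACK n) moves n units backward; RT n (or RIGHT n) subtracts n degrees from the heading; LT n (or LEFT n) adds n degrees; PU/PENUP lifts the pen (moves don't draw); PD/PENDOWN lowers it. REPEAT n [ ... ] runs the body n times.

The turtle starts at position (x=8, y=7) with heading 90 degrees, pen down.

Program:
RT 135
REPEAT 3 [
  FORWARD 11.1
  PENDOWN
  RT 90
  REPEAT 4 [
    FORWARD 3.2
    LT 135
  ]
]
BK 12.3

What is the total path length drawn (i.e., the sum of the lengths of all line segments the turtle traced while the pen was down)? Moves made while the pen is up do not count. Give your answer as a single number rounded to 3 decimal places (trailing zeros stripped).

Executing turtle program step by step:
Start: pos=(8,7), heading=90, pen down
RT 135: heading 90 -> 315
REPEAT 3 [
  -- iteration 1/3 --
  FD 11.1: (8,7) -> (15.849,-0.849) [heading=315, draw]
  PD: pen down
  RT 90: heading 315 -> 225
  REPEAT 4 [
    -- iteration 1/4 --
    FD 3.2: (15.849,-0.849) -> (13.586,-3.112) [heading=225, draw]
    LT 135: heading 225 -> 0
    -- iteration 2/4 --
    FD 3.2: (13.586,-3.112) -> (16.786,-3.112) [heading=0, draw]
    LT 135: heading 0 -> 135
    -- iteration 3/4 --
    FD 3.2: (16.786,-3.112) -> (14.523,-0.849) [heading=135, draw]
    LT 135: heading 135 -> 270
    -- iteration 4/4 --
    FD 3.2: (14.523,-0.849) -> (14.523,-4.049) [heading=270, draw]
    LT 135: heading 270 -> 45
  ]
  -- iteration 2/3 --
  FD 11.1: (14.523,-4.049) -> (22.372,3.8) [heading=45, draw]
  PD: pen down
  RT 90: heading 45 -> 315
  REPEAT 4 [
    -- iteration 1/4 --
    FD 3.2: (22.372,3.8) -> (24.635,1.537) [heading=315, draw]
    LT 135: heading 315 -> 90
    -- iteration 2/4 --
    FD 3.2: (24.635,1.537) -> (24.635,4.737) [heading=90, draw]
    LT 135: heading 90 -> 225
    -- iteration 3/4 --
    FD 3.2: (24.635,4.737) -> (22.372,2.475) [heading=225, draw]
    LT 135: heading 225 -> 0
    -- iteration 4/4 --
    FD 3.2: (22.372,2.475) -> (25.572,2.475) [heading=0, draw]
    LT 135: heading 0 -> 135
  ]
  -- iteration 3/3 --
  FD 11.1: (25.572,2.475) -> (17.723,10.323) [heading=135, draw]
  PD: pen down
  RT 90: heading 135 -> 45
  REPEAT 4 [
    -- iteration 1/4 --
    FD 3.2: (17.723,10.323) -> (19.986,12.586) [heading=45, draw]
    LT 135: heading 45 -> 180
    -- iteration 2/4 --
    FD 3.2: (19.986,12.586) -> (16.786,12.586) [heading=180, draw]
    LT 135: heading 180 -> 315
    -- iteration 3/4 --
    FD 3.2: (16.786,12.586) -> (19.049,10.323) [heading=315, draw]
    LT 135: heading 315 -> 90
    -- iteration 4/4 --
    FD 3.2: (19.049,10.323) -> (19.049,13.523) [heading=90, draw]
    LT 135: heading 90 -> 225
  ]
]
BK 12.3: (19.049,13.523) -> (27.746,22.221) [heading=225, draw]
Final: pos=(27.746,22.221), heading=225, 16 segment(s) drawn

Segment lengths:
  seg 1: (8,7) -> (15.849,-0.849), length = 11.1
  seg 2: (15.849,-0.849) -> (13.586,-3.112), length = 3.2
  seg 3: (13.586,-3.112) -> (16.786,-3.112), length = 3.2
  seg 4: (16.786,-3.112) -> (14.523,-0.849), length = 3.2
  seg 5: (14.523,-0.849) -> (14.523,-4.049), length = 3.2
  seg 6: (14.523,-4.049) -> (22.372,3.8), length = 11.1
  seg 7: (22.372,3.8) -> (24.635,1.537), length = 3.2
  seg 8: (24.635,1.537) -> (24.635,4.737), length = 3.2
  seg 9: (24.635,4.737) -> (22.372,2.475), length = 3.2
  seg 10: (22.372,2.475) -> (25.572,2.475), length = 3.2
  seg 11: (25.572,2.475) -> (17.723,10.323), length = 11.1
  seg 12: (17.723,10.323) -> (19.986,12.586), length = 3.2
  seg 13: (19.986,12.586) -> (16.786,12.586), length = 3.2
  seg 14: (16.786,12.586) -> (19.049,10.323), length = 3.2
  seg 15: (19.049,10.323) -> (19.049,13.523), length = 3.2
  seg 16: (19.049,13.523) -> (27.746,22.221), length = 12.3
Total = 84

Answer: 84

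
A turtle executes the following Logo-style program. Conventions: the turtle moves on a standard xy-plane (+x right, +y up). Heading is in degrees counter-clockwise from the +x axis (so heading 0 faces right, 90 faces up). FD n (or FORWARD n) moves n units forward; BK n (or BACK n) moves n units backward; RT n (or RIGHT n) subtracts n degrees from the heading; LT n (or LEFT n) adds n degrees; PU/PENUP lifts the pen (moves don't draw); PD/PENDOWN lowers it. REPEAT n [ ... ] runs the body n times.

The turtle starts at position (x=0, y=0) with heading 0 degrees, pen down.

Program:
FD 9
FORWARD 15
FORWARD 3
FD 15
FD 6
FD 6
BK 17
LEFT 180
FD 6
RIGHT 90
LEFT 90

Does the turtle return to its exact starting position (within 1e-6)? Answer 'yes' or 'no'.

Answer: no

Derivation:
Executing turtle program step by step:
Start: pos=(0,0), heading=0, pen down
FD 9: (0,0) -> (9,0) [heading=0, draw]
FD 15: (9,0) -> (24,0) [heading=0, draw]
FD 3: (24,0) -> (27,0) [heading=0, draw]
FD 15: (27,0) -> (42,0) [heading=0, draw]
FD 6: (42,0) -> (48,0) [heading=0, draw]
FD 6: (48,0) -> (54,0) [heading=0, draw]
BK 17: (54,0) -> (37,0) [heading=0, draw]
LT 180: heading 0 -> 180
FD 6: (37,0) -> (31,0) [heading=180, draw]
RT 90: heading 180 -> 90
LT 90: heading 90 -> 180
Final: pos=(31,0), heading=180, 8 segment(s) drawn

Start position: (0, 0)
Final position: (31, 0)
Distance = 31; >= 1e-6 -> NOT closed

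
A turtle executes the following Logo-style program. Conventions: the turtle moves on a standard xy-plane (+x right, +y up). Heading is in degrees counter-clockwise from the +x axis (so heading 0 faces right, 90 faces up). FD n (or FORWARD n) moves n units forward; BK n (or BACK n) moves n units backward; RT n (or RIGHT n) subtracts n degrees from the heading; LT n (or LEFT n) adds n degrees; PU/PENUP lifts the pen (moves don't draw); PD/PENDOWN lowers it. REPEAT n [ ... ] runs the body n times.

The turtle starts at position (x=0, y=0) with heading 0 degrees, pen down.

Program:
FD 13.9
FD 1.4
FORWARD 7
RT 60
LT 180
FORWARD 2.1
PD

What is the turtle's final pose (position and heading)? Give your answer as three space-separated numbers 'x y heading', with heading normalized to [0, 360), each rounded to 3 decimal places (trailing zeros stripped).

Answer: 21.25 1.819 120

Derivation:
Executing turtle program step by step:
Start: pos=(0,0), heading=0, pen down
FD 13.9: (0,0) -> (13.9,0) [heading=0, draw]
FD 1.4: (13.9,0) -> (15.3,0) [heading=0, draw]
FD 7: (15.3,0) -> (22.3,0) [heading=0, draw]
RT 60: heading 0 -> 300
LT 180: heading 300 -> 120
FD 2.1: (22.3,0) -> (21.25,1.819) [heading=120, draw]
PD: pen down
Final: pos=(21.25,1.819), heading=120, 4 segment(s) drawn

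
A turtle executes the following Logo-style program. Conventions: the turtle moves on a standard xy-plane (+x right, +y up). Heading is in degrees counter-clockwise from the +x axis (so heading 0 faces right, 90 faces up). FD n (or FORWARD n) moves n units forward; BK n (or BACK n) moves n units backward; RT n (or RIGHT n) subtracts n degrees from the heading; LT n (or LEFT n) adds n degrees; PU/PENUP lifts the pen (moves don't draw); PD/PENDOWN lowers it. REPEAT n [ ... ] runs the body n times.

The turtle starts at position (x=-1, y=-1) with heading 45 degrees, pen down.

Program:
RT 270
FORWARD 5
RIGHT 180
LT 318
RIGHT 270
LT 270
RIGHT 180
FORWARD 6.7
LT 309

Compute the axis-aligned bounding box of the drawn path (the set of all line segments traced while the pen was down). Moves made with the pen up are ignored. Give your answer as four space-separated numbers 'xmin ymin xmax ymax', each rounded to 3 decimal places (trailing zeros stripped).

Executing turtle program step by step:
Start: pos=(-1,-1), heading=45, pen down
RT 270: heading 45 -> 135
FD 5: (-1,-1) -> (-4.536,2.536) [heading=135, draw]
RT 180: heading 135 -> 315
LT 318: heading 315 -> 273
RT 270: heading 273 -> 3
LT 270: heading 3 -> 273
RT 180: heading 273 -> 93
FD 6.7: (-4.536,2.536) -> (-4.886,9.226) [heading=93, draw]
LT 309: heading 93 -> 42
Final: pos=(-4.886,9.226), heading=42, 2 segment(s) drawn

Segment endpoints: x in {-4.886, -4.536, -1}, y in {-1, 2.536, 9.226}
xmin=-4.886, ymin=-1, xmax=-1, ymax=9.226

Answer: -4.886 -1 -1 9.226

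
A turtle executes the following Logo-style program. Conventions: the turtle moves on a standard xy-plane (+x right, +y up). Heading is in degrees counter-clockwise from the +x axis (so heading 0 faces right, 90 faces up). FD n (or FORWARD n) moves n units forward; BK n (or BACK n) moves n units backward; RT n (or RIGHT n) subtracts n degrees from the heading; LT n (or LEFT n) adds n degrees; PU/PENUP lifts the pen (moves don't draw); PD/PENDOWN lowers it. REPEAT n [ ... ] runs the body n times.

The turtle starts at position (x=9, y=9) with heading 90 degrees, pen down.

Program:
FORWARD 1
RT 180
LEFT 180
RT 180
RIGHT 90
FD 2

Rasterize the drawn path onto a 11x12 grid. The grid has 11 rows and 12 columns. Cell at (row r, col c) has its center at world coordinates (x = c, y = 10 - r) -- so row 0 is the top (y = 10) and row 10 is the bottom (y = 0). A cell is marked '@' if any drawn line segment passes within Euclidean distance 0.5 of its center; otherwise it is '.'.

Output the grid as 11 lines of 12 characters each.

Segment 0: (9,9) -> (9,10)
Segment 1: (9,10) -> (7,10)

Answer: .......@@@..
.........@..
............
............
............
............
............
............
............
............
............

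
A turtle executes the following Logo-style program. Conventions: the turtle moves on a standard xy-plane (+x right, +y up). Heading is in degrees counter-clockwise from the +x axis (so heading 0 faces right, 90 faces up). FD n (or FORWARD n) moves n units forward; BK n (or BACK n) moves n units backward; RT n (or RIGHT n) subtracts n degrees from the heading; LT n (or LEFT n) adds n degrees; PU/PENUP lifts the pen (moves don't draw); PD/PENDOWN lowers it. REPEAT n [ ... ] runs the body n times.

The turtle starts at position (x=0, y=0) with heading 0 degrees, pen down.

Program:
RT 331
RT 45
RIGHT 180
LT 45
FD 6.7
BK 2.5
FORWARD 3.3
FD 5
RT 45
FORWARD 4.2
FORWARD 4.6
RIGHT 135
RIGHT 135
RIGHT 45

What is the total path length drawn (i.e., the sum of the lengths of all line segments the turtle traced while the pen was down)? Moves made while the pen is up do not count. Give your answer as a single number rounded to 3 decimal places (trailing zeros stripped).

Answer: 26.3

Derivation:
Executing turtle program step by step:
Start: pos=(0,0), heading=0, pen down
RT 331: heading 0 -> 29
RT 45: heading 29 -> 344
RT 180: heading 344 -> 164
LT 45: heading 164 -> 209
FD 6.7: (0,0) -> (-5.86,-3.248) [heading=209, draw]
BK 2.5: (-5.86,-3.248) -> (-3.673,-2.036) [heading=209, draw]
FD 3.3: (-3.673,-2.036) -> (-6.56,-3.636) [heading=209, draw]
FD 5: (-6.56,-3.636) -> (-10.933,-6.06) [heading=209, draw]
RT 45: heading 209 -> 164
FD 4.2: (-10.933,-6.06) -> (-14.97,-4.902) [heading=164, draw]
FD 4.6: (-14.97,-4.902) -> (-19.392,-3.635) [heading=164, draw]
RT 135: heading 164 -> 29
RT 135: heading 29 -> 254
RT 45: heading 254 -> 209
Final: pos=(-19.392,-3.635), heading=209, 6 segment(s) drawn

Segment lengths:
  seg 1: (0,0) -> (-5.86,-3.248), length = 6.7
  seg 2: (-5.86,-3.248) -> (-3.673,-2.036), length = 2.5
  seg 3: (-3.673,-2.036) -> (-6.56,-3.636), length = 3.3
  seg 4: (-6.56,-3.636) -> (-10.933,-6.06), length = 5
  seg 5: (-10.933,-6.06) -> (-14.97,-4.902), length = 4.2
  seg 6: (-14.97,-4.902) -> (-19.392,-3.635), length = 4.6
Total = 26.3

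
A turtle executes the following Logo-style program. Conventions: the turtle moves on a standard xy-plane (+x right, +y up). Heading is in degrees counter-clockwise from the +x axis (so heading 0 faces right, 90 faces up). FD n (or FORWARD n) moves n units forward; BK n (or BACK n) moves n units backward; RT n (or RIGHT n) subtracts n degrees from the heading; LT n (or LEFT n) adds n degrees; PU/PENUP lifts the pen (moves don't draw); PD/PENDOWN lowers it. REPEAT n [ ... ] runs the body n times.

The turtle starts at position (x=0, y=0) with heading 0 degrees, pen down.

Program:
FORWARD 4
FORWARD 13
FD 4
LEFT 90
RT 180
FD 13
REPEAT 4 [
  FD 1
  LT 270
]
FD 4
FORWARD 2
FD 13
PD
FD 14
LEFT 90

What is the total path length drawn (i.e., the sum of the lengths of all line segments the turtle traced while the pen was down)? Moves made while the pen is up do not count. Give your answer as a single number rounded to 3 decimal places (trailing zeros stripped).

Answer: 71

Derivation:
Executing turtle program step by step:
Start: pos=(0,0), heading=0, pen down
FD 4: (0,0) -> (4,0) [heading=0, draw]
FD 13: (4,0) -> (17,0) [heading=0, draw]
FD 4: (17,0) -> (21,0) [heading=0, draw]
LT 90: heading 0 -> 90
RT 180: heading 90 -> 270
FD 13: (21,0) -> (21,-13) [heading=270, draw]
REPEAT 4 [
  -- iteration 1/4 --
  FD 1: (21,-13) -> (21,-14) [heading=270, draw]
  LT 270: heading 270 -> 180
  -- iteration 2/4 --
  FD 1: (21,-14) -> (20,-14) [heading=180, draw]
  LT 270: heading 180 -> 90
  -- iteration 3/4 --
  FD 1: (20,-14) -> (20,-13) [heading=90, draw]
  LT 270: heading 90 -> 0
  -- iteration 4/4 --
  FD 1: (20,-13) -> (21,-13) [heading=0, draw]
  LT 270: heading 0 -> 270
]
FD 4: (21,-13) -> (21,-17) [heading=270, draw]
FD 2: (21,-17) -> (21,-19) [heading=270, draw]
FD 13: (21,-19) -> (21,-32) [heading=270, draw]
PD: pen down
FD 14: (21,-32) -> (21,-46) [heading=270, draw]
LT 90: heading 270 -> 0
Final: pos=(21,-46), heading=0, 12 segment(s) drawn

Segment lengths:
  seg 1: (0,0) -> (4,0), length = 4
  seg 2: (4,0) -> (17,0), length = 13
  seg 3: (17,0) -> (21,0), length = 4
  seg 4: (21,0) -> (21,-13), length = 13
  seg 5: (21,-13) -> (21,-14), length = 1
  seg 6: (21,-14) -> (20,-14), length = 1
  seg 7: (20,-14) -> (20,-13), length = 1
  seg 8: (20,-13) -> (21,-13), length = 1
  seg 9: (21,-13) -> (21,-17), length = 4
  seg 10: (21,-17) -> (21,-19), length = 2
  seg 11: (21,-19) -> (21,-32), length = 13
  seg 12: (21,-32) -> (21,-46), length = 14
Total = 71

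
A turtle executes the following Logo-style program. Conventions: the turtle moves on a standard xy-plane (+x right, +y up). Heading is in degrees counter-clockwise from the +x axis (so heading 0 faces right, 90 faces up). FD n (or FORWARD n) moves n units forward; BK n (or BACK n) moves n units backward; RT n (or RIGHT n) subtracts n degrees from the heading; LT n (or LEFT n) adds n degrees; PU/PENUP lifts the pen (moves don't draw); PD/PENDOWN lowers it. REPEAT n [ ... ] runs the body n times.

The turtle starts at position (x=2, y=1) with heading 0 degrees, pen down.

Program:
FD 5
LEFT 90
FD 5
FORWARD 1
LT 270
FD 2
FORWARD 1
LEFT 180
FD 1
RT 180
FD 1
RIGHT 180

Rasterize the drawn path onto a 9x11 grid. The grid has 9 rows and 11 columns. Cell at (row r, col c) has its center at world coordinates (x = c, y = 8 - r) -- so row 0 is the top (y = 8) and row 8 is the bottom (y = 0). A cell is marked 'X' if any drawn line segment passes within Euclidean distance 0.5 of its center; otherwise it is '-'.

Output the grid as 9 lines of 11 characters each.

Segment 0: (2,1) -> (7,1)
Segment 1: (7,1) -> (7,6)
Segment 2: (7,6) -> (7,7)
Segment 3: (7,7) -> (9,7)
Segment 4: (9,7) -> (10,7)
Segment 5: (10,7) -> (9,7)
Segment 6: (9,7) -> (10,7)

Answer: -----------
-------XXXX
-------X---
-------X---
-------X---
-------X---
-------X---
--XXXXXX---
-----------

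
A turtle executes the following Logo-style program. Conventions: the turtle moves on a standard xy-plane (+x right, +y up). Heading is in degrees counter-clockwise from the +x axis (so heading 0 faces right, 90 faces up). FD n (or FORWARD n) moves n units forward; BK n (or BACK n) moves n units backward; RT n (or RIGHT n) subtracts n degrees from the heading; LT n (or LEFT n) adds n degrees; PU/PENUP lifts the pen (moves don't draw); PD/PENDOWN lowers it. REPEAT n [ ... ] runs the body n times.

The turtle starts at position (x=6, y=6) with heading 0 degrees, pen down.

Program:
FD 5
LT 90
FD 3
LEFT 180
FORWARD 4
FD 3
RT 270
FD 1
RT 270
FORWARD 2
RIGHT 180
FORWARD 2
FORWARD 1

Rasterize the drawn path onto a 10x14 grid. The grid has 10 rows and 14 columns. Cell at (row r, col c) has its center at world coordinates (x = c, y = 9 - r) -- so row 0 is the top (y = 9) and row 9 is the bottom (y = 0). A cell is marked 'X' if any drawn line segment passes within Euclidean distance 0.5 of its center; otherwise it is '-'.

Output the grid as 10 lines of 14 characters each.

Segment 0: (6,6) -> (11,6)
Segment 1: (11,6) -> (11,9)
Segment 2: (11,9) -> (11,5)
Segment 3: (11,5) -> (11,2)
Segment 4: (11,2) -> (12,2)
Segment 5: (12,2) -> (12,4)
Segment 6: (12,4) -> (12,2)
Segment 7: (12,2) -> (12,1)

Answer: -----------X--
-----------X--
-----------X--
------XXXXXX--
-----------X--
-----------XX-
-----------XX-
-----------XX-
------------X-
--------------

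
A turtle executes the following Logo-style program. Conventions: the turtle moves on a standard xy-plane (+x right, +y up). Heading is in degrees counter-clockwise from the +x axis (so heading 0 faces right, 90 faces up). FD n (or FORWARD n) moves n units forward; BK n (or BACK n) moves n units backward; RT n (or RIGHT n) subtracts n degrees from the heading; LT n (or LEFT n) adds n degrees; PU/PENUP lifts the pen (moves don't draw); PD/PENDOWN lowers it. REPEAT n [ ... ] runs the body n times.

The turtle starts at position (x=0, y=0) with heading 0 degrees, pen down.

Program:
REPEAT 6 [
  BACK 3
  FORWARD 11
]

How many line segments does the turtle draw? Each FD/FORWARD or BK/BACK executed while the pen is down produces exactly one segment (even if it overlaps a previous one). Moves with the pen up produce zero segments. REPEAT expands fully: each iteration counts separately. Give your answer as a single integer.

Answer: 12

Derivation:
Executing turtle program step by step:
Start: pos=(0,0), heading=0, pen down
REPEAT 6 [
  -- iteration 1/6 --
  BK 3: (0,0) -> (-3,0) [heading=0, draw]
  FD 11: (-3,0) -> (8,0) [heading=0, draw]
  -- iteration 2/6 --
  BK 3: (8,0) -> (5,0) [heading=0, draw]
  FD 11: (5,0) -> (16,0) [heading=0, draw]
  -- iteration 3/6 --
  BK 3: (16,0) -> (13,0) [heading=0, draw]
  FD 11: (13,0) -> (24,0) [heading=0, draw]
  -- iteration 4/6 --
  BK 3: (24,0) -> (21,0) [heading=0, draw]
  FD 11: (21,0) -> (32,0) [heading=0, draw]
  -- iteration 5/6 --
  BK 3: (32,0) -> (29,0) [heading=0, draw]
  FD 11: (29,0) -> (40,0) [heading=0, draw]
  -- iteration 6/6 --
  BK 3: (40,0) -> (37,0) [heading=0, draw]
  FD 11: (37,0) -> (48,0) [heading=0, draw]
]
Final: pos=(48,0), heading=0, 12 segment(s) drawn
Segments drawn: 12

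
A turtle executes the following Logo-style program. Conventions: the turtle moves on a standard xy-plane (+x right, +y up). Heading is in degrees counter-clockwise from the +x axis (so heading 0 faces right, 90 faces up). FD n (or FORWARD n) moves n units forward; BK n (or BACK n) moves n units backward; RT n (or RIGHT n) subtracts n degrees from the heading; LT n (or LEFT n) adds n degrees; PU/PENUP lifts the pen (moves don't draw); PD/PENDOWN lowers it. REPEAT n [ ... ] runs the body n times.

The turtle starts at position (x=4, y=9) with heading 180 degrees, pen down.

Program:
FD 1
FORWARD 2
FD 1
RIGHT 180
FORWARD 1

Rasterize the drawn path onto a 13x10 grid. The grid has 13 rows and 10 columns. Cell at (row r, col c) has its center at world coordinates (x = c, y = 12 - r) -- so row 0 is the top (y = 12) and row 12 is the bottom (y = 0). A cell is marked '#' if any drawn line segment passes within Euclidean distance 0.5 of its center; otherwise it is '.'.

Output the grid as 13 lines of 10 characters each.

Answer: ..........
..........
..........
#####.....
..........
..........
..........
..........
..........
..........
..........
..........
..........

Derivation:
Segment 0: (4,9) -> (3,9)
Segment 1: (3,9) -> (1,9)
Segment 2: (1,9) -> (0,9)
Segment 3: (0,9) -> (1,9)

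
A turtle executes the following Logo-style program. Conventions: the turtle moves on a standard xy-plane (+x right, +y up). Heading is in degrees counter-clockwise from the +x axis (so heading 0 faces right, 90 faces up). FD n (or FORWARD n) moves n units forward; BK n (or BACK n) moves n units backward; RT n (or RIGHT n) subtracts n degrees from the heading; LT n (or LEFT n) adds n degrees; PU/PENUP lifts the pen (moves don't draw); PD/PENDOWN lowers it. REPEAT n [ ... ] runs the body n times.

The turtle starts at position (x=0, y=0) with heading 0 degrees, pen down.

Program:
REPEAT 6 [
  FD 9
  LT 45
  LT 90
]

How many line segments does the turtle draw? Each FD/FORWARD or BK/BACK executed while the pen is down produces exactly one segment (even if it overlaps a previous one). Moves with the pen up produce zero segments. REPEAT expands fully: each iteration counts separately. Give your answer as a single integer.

Answer: 6

Derivation:
Executing turtle program step by step:
Start: pos=(0,0), heading=0, pen down
REPEAT 6 [
  -- iteration 1/6 --
  FD 9: (0,0) -> (9,0) [heading=0, draw]
  LT 45: heading 0 -> 45
  LT 90: heading 45 -> 135
  -- iteration 2/6 --
  FD 9: (9,0) -> (2.636,6.364) [heading=135, draw]
  LT 45: heading 135 -> 180
  LT 90: heading 180 -> 270
  -- iteration 3/6 --
  FD 9: (2.636,6.364) -> (2.636,-2.636) [heading=270, draw]
  LT 45: heading 270 -> 315
  LT 90: heading 315 -> 45
  -- iteration 4/6 --
  FD 9: (2.636,-2.636) -> (9,3.728) [heading=45, draw]
  LT 45: heading 45 -> 90
  LT 90: heading 90 -> 180
  -- iteration 5/6 --
  FD 9: (9,3.728) -> (0,3.728) [heading=180, draw]
  LT 45: heading 180 -> 225
  LT 90: heading 225 -> 315
  -- iteration 6/6 --
  FD 9: (0,3.728) -> (6.364,-2.636) [heading=315, draw]
  LT 45: heading 315 -> 0
  LT 90: heading 0 -> 90
]
Final: pos=(6.364,-2.636), heading=90, 6 segment(s) drawn
Segments drawn: 6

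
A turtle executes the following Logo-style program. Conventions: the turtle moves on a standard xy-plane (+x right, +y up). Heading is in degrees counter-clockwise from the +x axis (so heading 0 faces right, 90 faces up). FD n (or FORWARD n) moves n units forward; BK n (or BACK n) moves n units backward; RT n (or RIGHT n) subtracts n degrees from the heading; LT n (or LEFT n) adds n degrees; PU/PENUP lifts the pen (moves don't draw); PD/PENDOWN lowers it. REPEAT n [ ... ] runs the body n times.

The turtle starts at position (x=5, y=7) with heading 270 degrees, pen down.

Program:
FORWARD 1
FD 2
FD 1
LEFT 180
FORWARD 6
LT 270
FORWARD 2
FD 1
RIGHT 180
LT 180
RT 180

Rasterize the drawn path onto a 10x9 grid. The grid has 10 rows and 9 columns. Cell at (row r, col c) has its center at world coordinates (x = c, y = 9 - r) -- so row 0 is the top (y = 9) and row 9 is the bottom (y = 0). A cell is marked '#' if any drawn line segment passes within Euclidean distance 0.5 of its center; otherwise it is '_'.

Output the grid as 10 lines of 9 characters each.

Segment 0: (5,7) -> (5,6)
Segment 1: (5,6) -> (5,4)
Segment 2: (5,4) -> (5,3)
Segment 3: (5,3) -> (5,9)
Segment 4: (5,9) -> (7,9)
Segment 5: (7,9) -> (8,9)

Answer: _____####
_____#___
_____#___
_____#___
_____#___
_____#___
_____#___
_________
_________
_________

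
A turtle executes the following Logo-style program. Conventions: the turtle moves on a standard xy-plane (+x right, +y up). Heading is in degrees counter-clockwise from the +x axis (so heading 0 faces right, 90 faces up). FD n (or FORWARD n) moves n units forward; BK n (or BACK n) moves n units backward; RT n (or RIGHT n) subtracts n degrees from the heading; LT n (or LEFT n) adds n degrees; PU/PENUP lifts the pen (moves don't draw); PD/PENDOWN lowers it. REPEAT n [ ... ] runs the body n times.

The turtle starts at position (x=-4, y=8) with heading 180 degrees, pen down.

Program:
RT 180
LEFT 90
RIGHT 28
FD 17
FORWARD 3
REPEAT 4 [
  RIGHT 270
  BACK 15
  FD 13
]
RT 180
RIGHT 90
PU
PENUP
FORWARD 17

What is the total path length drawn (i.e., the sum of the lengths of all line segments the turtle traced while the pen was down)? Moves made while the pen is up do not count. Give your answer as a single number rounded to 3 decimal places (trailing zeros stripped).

Answer: 132

Derivation:
Executing turtle program step by step:
Start: pos=(-4,8), heading=180, pen down
RT 180: heading 180 -> 0
LT 90: heading 0 -> 90
RT 28: heading 90 -> 62
FD 17: (-4,8) -> (3.981,23.01) [heading=62, draw]
FD 3: (3.981,23.01) -> (5.389,25.659) [heading=62, draw]
REPEAT 4 [
  -- iteration 1/4 --
  RT 270: heading 62 -> 152
  BK 15: (5.389,25.659) -> (18.634,18.617) [heading=152, draw]
  FD 13: (18.634,18.617) -> (7.155,24.72) [heading=152, draw]
  -- iteration 2/4 --
  RT 270: heading 152 -> 242
  BK 15: (7.155,24.72) -> (14.197,37.964) [heading=242, draw]
  FD 13: (14.197,37.964) -> (8.094,26.486) [heading=242, draw]
  -- iteration 3/4 --
  RT 270: heading 242 -> 332
  BK 15: (8.094,26.486) -> (-5.15,33.528) [heading=332, draw]
  FD 13: (-5.15,33.528) -> (6.328,27.425) [heading=332, draw]
  -- iteration 4/4 --
  RT 270: heading 332 -> 62
  BK 15: (6.328,27.425) -> (-0.714,14.181) [heading=62, draw]
  FD 13: (-0.714,14.181) -> (5.389,25.659) [heading=62, draw]
]
RT 180: heading 62 -> 242
RT 90: heading 242 -> 152
PU: pen up
PU: pen up
FD 17: (5.389,25.659) -> (-9.621,33.64) [heading=152, move]
Final: pos=(-9.621,33.64), heading=152, 10 segment(s) drawn

Segment lengths:
  seg 1: (-4,8) -> (3.981,23.01), length = 17
  seg 2: (3.981,23.01) -> (5.389,25.659), length = 3
  seg 3: (5.389,25.659) -> (18.634,18.617), length = 15
  seg 4: (18.634,18.617) -> (7.155,24.72), length = 13
  seg 5: (7.155,24.72) -> (14.197,37.964), length = 15
  seg 6: (14.197,37.964) -> (8.094,26.486), length = 13
  seg 7: (8.094,26.486) -> (-5.15,33.528), length = 15
  seg 8: (-5.15,33.528) -> (6.328,27.425), length = 13
  seg 9: (6.328,27.425) -> (-0.714,14.181), length = 15
  seg 10: (-0.714,14.181) -> (5.389,25.659), length = 13
Total = 132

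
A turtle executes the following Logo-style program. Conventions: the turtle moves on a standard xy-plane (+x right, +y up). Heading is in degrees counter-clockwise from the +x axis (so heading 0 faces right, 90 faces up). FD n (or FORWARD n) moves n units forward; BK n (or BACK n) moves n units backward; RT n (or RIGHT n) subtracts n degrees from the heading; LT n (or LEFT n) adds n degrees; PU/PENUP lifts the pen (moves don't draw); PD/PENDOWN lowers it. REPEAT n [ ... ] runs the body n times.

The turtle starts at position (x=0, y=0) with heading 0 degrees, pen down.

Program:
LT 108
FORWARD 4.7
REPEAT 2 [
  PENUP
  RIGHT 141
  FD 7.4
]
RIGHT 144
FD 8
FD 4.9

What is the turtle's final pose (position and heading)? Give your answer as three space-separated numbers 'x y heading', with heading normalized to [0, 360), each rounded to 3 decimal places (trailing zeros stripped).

Answer: 6.981 8.298 42

Derivation:
Executing turtle program step by step:
Start: pos=(0,0), heading=0, pen down
LT 108: heading 0 -> 108
FD 4.7: (0,0) -> (-1.452,4.47) [heading=108, draw]
REPEAT 2 [
  -- iteration 1/2 --
  PU: pen up
  RT 141: heading 108 -> 327
  FD 7.4: (-1.452,4.47) -> (4.754,0.44) [heading=327, move]
  -- iteration 2/2 --
  PU: pen up
  RT 141: heading 327 -> 186
  FD 7.4: (4.754,0.44) -> (-2.606,-0.334) [heading=186, move]
]
RT 144: heading 186 -> 42
FD 8: (-2.606,-0.334) -> (3.339,5.019) [heading=42, move]
FD 4.9: (3.339,5.019) -> (6.981,8.298) [heading=42, move]
Final: pos=(6.981,8.298), heading=42, 1 segment(s) drawn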